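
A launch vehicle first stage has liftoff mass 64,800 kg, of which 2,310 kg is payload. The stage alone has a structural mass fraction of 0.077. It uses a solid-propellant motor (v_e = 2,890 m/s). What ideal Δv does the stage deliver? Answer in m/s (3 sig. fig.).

Δv ≈ 6380 m/s

Stage wet mass = m₀ − payload = 64,800 − 2,310 = 62,490 kg.
Stage dry mass = ε × stage wet mass = 0.077 × 62,490 = 4,811.73 kg.
Burnout mass m_f = stage dry + payload = 4,811.73 + 2,310 = 7,121.73 kg.
By the Tsiolkovsky rocket equation, Δv = v_e · ln(64,800/7,121.73) = 2890.0 × ln(9.099) = 2890.0 × 2.2082 ≈ 6382 m/s.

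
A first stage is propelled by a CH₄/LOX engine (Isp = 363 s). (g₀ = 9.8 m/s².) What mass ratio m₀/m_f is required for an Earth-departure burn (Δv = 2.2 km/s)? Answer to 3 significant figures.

mass ratio ≈ 1.86

v_e = Isp · g₀ = 363 × 9.8 = 3557.4 m/s.
By the Tsiolkovsky rocket equation, m₀/m_f = exp(Δv / v_e) = exp(2200 / 3557.4) = exp(0.6184) = 1.8560.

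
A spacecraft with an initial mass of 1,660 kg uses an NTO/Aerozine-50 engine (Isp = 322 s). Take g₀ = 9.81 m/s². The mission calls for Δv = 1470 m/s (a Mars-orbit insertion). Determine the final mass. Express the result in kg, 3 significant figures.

final mass ≈ 1040 kg

v_e = Isp · g₀ = 322 × 9.81 = 3158.8 m/s.
Using Δv = v_e ln(m₀/m_f): m₀/m_f = exp(Δv / v_e) = exp(1470 / 3158.8) = exp(0.4654) = 1.5926.
m_f = m₀ / 1.5926 = 1,660 / 1.5926 = 1,042.32 kg.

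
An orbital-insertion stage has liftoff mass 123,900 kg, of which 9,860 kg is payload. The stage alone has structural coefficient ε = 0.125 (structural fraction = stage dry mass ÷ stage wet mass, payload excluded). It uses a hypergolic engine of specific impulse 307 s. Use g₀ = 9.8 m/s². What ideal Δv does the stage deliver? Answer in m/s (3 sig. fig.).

Δv ≈ 4920 m/s

Stage wet mass = m₀ − payload = 123,900 − 9,860 = 114,040 kg.
Stage dry mass = ε × stage wet mass = 0.125 × 114,040 = 14,255 kg.
Burnout mass m_f = stage dry + payload = 14,255 + 9,860 = 24,115 kg.
v_e = Isp · g₀ = 307 × 9.8 = 3008.6 m/s.
Δv = v_e · ln(123,900/24,115) = 3008.6 × ln(5.138) = 3008.6 × 1.6366 ≈ 4924 m/s.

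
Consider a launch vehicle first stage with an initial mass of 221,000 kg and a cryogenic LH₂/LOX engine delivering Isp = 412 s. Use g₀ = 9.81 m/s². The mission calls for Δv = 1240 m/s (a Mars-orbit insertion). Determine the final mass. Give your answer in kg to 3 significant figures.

v_e = Isp · g₀ = 412 × 9.81 = 4041.7 m/s.
By the Tsiolkovsky rocket equation, m₀/m_f = exp(Δv / v_e) = exp(1240 / 4041.7) = exp(0.3068) = 1.3591.
m_f = m₀ / 1.3591 = 221,000 / 1.3591 = 162,608 kg.

final mass ≈ 163000 kg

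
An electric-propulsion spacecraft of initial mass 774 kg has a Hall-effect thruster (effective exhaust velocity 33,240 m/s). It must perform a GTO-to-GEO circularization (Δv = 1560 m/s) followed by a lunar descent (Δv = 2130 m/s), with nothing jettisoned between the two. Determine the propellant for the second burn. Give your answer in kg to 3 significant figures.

propellant for the second burn ≈ 45.8 kg

After the first burn: m = 774 × exp(−1560/33240.0) = 774 × 0.95415 = 738.512 kg.
After the second burn: m = 738.512 × exp(−2130/33240.0) = 738.512 × 0.93793 = 692.673 kg.
Second-burn propellant = 738.512 − 692.673 = 45.839 kg.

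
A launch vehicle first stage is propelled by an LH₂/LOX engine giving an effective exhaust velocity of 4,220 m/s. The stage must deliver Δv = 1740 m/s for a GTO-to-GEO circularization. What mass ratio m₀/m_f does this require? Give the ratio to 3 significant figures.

m₀/m_f = exp(Δv / v_e) = exp(1740 / 4220.0) = exp(0.4123) = 1.5103.

mass ratio ≈ 1.51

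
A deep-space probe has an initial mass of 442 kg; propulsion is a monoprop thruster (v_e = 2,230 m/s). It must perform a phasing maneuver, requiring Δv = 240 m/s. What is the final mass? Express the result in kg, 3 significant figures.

From the ideal rocket equation, m₀/m_f = exp(Δv / v_e) = exp(240 / 2230.0) = exp(0.1076) = 1.1136.
m_f = m₀ / 1.1136 = 442 / 1.1136 = 396.911 kg.

final mass ≈ 397 kg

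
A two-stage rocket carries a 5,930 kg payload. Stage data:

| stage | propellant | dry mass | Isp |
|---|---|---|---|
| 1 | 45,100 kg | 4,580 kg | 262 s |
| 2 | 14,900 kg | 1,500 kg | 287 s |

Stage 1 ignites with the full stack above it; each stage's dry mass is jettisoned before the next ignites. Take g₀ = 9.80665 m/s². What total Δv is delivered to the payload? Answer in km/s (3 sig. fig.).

Δv ≈ 5.63 km/s

Ignition mass of stage 1 = 45,100+4,580 + 14,900+1,500 + 5,930 = 72,010 kg.
Stage 1: m₀ = 72,010 kg, m_f = 72,010 − 45,100 = 26,910 kg; Δv = 262×9.80665×ln(2.676) = 2569.3×0.9843 ≈ 2529 m/s.
Stage 2: m₀ = 22,330 kg, m_f = 22,330 − 14,900 = 7,430 kg; Δv = 287×9.80665×ln(3.005) = 2814.5×1.1004 ≈ 3097 m/s.
Total Δv = 2529 + 3097 = 5626 m/s.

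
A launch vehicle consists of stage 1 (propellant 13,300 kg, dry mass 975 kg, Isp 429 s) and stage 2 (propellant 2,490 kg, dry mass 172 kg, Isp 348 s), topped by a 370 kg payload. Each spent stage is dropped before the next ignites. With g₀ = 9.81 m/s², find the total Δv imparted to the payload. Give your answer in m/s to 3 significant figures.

Δv ≈ 12000 m/s

Ignition mass of stage 1 = 13,300+975 + 2,490+172 + 370 = 17,307 kg.
Stage 1: m₀ = 17,307 kg, m_f = 17,307 − 13,300 = 4,007 kg; Δv = 429×9.81×ln(4.319) = 4208.5×1.4631 ≈ 6157 m/s.
Stage 2: m₀ = 3,032 kg, m_f = 3,032 − 2,490 = 542 kg; Δv = 348×9.81×ln(5.594) = 3413.9×1.7217 ≈ 5878 m/s.
Total Δv = 6157 + 5878 = 12035 m/s.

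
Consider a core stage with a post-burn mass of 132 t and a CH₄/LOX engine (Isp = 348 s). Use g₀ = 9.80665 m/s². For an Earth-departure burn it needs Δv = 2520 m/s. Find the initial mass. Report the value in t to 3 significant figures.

initial mass ≈ 276 t

v_e = Isp · g₀ = 348 × 9.80665 = 3412.7 m/s.
From the ideal rocket equation, m₀/m_f = exp(Δv / v_e) = exp(2520 / 3412.7) = exp(0.7384) = 2.0926.
m₀ = m_f × 2.0926 = 132 × 2.0926 = 276.223 t.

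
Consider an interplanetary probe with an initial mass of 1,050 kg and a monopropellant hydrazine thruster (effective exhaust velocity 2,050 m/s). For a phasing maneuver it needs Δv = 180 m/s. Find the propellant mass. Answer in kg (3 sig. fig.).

From the ideal rocket equation, m₀/m_f = exp(Δv / v_e) = exp(180 / 2050.0) = exp(0.0878) = 1.0918.
m_f = 1,050 / 1.0918 = 961.715 kg, so propellant = m₀ − m_f = 1,050 − 961.715 = 88.285 kg.

propellant mass ≈ 88.3 kg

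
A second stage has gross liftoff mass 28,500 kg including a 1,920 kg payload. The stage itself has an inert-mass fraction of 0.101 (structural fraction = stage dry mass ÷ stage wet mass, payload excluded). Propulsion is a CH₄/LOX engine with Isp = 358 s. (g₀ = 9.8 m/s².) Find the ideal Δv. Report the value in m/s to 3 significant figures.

Stage wet mass = m₀ − payload = 28,500 − 1,920 = 26,580 kg.
Stage dry mass = ε × stage wet mass = 0.101 × 26,580 = 2,684.58 kg.
Burnout mass m_f = stage dry + payload = 2,684.58 + 1,920 = 4,604.58 kg.
v_e = Isp · g₀ = 358 × 9.8 = 3508.4 m/s.
Δv = v_e · ln(28,500/4,604.58) = 3508.4 × ln(6.189) = 3508.4 × 1.8229 ≈ 6395 m/s.

Δv ≈ 6400 m/s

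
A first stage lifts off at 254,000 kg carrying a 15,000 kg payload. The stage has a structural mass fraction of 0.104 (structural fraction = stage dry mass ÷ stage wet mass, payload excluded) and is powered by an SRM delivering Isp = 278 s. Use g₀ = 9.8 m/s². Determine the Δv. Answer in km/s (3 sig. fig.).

Stage wet mass = m₀ − payload = 254,000 − 15,000 = 239,000 kg.
Stage dry mass = ε × stage wet mass = 0.104 × 239,000 = 24,856 kg.
Burnout mass m_f = stage dry + payload = 24,856 + 15,000 = 39,856 kg.
v_e = Isp · g₀ = 278 × 9.8 = 2724.4 m/s.
Rocket equation: Δv = v_e · ln(254,000/39,856) = 2724.4 × ln(6.373) = 2724.4 × 1.8521 ≈ 5046 m/s.

Δv ≈ 5.05 km/s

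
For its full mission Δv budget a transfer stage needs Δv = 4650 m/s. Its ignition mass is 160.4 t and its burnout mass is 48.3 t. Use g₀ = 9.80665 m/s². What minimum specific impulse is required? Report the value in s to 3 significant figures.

ln(m₀/m_f) = ln(160400/48300) = ln(3.321) = 1.2002.
From the ideal rocket equation, v_e = Δv / ln(m₀/m_f) = 4650 / 1.2002 = 3874.2 m/s.
Isp = v_e / g₀ = 3874.2 / 9.80665 = 395.1 s.

Isp ≈ 395 s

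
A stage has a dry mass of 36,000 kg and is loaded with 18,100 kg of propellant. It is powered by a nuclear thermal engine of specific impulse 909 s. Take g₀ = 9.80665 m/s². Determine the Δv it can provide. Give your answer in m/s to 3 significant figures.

Δv ≈ 3630 m/s

v_e = Isp · g₀ = 909 × 9.80665 = 8914.2 m/s.
m₀ = m_dry + m_prop = 36,000 + 18,100 = 54,100 kg.
Rocket equation: Δv = v_e · ln(m₀/m_f) = 8914.2 × ln(1.503) = 8914.2 × 0.4073 ≈ 3630.9 m/s.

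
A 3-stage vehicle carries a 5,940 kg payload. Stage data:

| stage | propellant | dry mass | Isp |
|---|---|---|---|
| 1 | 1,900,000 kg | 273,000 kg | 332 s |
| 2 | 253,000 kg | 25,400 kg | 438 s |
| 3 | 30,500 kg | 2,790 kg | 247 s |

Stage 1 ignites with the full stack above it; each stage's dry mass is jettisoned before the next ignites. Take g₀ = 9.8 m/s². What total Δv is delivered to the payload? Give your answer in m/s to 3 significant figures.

Ignition mass of stage 1 = 1,900,000+273,000 + 253,000+25,400 + 30,500+2,790 + 5,940 = 2,490,630 kg.
Stage 1: m₀ = 2,490,630 kg, m_f = 2,490,630 − 1,900,000 = 590,630 kg; Δv = 332×9.8×ln(4.217) = 3253.6×1.4391 ≈ 4682 m/s.
Stage 2: m₀ = 317,630 kg, m_f = 317,630 − 253,000 = 64,630 kg; Δv = 438×9.8×ln(4.915) = 4292.4×1.5922 ≈ 6834 m/s.
Stage 3: m₀ = 39,230 kg, m_f = 39,230 − 30,500 = 8,730 kg; Δv = 247×9.8×ln(4.494) = 2420.6×1.5027 ≈ 3637 m/s.
Total Δv = 4682 + 6834 + 3637 = 15153 m/s.

Δv ≈ 15200 m/s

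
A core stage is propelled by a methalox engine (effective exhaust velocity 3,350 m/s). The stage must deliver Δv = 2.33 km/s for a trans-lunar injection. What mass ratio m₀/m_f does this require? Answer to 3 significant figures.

mass ratio ≈ 2.00

Using Δv = v_e ln(m₀/m_f): m₀/m_f = exp(Δv / v_e) = exp(2330 / 3350.0) = exp(0.6955) = 2.0048.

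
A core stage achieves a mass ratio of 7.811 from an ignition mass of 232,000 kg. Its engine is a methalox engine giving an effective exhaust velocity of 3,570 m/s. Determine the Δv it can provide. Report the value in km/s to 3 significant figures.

Δv ≈ 7.34 km/s

Using Δv = v_e ln(m₀/m_f): Δv = v_e · ln(7.811) = 3570.0 × 2.0555 ≈ 7338.3 m/s.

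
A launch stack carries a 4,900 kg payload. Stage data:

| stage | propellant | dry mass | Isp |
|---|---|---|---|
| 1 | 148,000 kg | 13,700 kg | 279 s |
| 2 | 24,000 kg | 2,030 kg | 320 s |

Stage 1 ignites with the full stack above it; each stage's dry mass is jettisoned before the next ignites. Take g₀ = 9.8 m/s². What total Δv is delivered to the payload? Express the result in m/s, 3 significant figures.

Ignition mass of stage 1 = 148,000+13,700 + 24,000+2,030 + 4,900 = 192,630 kg.
Stage 1: m₀ = 192,630 kg, m_f = 192,630 − 148,000 = 44,630 kg; Δv = 279×9.8×ln(4.316) = 2734.2×1.4624 ≈ 3998 m/s.
Stage 2: m₀ = 30,930 kg, m_f = 30,930 − 24,000 = 6,930 kg; Δv = 320×9.8×ln(4.463) = 3136.0×1.4959 ≈ 4691 m/s.
Total Δv = 3998 + 4691 = 8689 m/s.

Δv ≈ 8690 m/s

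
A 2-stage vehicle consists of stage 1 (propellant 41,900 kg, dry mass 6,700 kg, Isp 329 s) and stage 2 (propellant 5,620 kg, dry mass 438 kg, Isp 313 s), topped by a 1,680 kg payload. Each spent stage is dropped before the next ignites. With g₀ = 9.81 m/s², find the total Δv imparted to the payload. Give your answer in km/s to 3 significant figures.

Δv ≈ 8.37 km/s

Ignition mass of stage 1 = 41,900+6,700 + 5,620+438 + 1,680 = 56,338 kg.
Stage 1: m₀ = 56,338 kg, m_f = 56,338 − 41,900 = 14,438 kg; Δv = 329×9.81×ln(3.902) = 3227.5×1.3615 ≈ 4394 m/s.
Stage 2: m₀ = 7,738 kg, m_f = 7,738 − 5,620 = 2,118 kg; Δv = 313×9.81×ln(3.653) = 3070.5×1.2957 ≈ 3978 m/s.
Total Δv = 4394 + 3978 = 8372 m/s.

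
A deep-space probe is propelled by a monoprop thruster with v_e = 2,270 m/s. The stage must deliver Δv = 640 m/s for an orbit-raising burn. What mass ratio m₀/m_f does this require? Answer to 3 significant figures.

By the Tsiolkovsky rocket equation, m₀/m_f = exp(Δv / v_e) = exp(640 / 2270.0) = exp(0.2819) = 1.3257.

mass ratio ≈ 1.33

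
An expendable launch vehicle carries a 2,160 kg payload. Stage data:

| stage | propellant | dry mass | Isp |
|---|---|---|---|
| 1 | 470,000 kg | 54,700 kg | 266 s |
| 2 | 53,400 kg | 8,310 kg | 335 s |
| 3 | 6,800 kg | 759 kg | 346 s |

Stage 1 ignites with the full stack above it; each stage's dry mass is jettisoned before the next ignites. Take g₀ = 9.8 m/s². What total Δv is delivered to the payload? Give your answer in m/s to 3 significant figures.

Δv ≈ 12600 m/s

Ignition mass of stage 1 = 470,000+54,700 + 53,400+8,310 + 6,800+759 + 2,160 = 596,129 kg.
Stage 1: m₀ = 596,129 kg, m_f = 596,129 − 470,000 = 126,129 kg; Δv = 266×9.8×ln(4.726) = 2606.8×1.5532 ≈ 4049 m/s.
Stage 2: m₀ = 71,429 kg, m_f = 71,429 − 53,400 = 18,029 kg; Δv = 335×9.8×ln(3.962) = 3283.0×1.3767 ≈ 4520 m/s.
Stage 3: m₀ = 9,719 kg, m_f = 9,719 − 6,800 = 2,919 kg; Δv = 346×9.8×ln(3.33) = 3390.8×1.2028 ≈ 4079 m/s.
Total Δv = 4049 + 4520 + 4079 = 12648 m/s.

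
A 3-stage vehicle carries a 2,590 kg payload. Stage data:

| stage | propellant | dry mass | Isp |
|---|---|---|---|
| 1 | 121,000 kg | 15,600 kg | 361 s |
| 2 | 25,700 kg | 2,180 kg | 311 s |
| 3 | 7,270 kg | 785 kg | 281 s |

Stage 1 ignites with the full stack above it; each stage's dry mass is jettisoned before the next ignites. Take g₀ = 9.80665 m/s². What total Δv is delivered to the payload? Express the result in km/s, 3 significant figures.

Δv ≈ 10.7 km/s

Ignition mass of stage 1 = 121,000+15,600 + 25,700+2,180 + 7,270+785 + 2,590 = 175,125 kg.
Stage 1: m₀ = 175,125 kg, m_f = 175,125 − 121,000 = 54,125 kg; Δv = 361×9.80665×ln(3.236) = 3540.2×1.1742 ≈ 4157 m/s.
Stage 2: m₀ = 38,525 kg, m_f = 38,525 − 25,700 = 12,825 kg; Δv = 311×9.80665×ln(3.004) = 3049.9×1.0999 ≈ 3355 m/s.
Stage 3: m₀ = 10,645 kg, m_f = 10,645 − 7,270 = 3,375 kg; Δv = 281×9.80665×ln(3.154) = 2755.7×1.1487 ≈ 3165 m/s.
Total Δv = 4157 + 3355 + 3165 = 10677 m/s.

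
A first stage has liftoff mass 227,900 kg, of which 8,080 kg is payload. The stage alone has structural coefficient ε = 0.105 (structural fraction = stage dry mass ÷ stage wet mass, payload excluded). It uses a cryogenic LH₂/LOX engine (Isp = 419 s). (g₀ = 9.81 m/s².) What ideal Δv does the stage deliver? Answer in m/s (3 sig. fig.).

Stage wet mass = m₀ − payload = 227,900 − 8,080 = 219,820 kg.
Stage dry mass = ε × stage wet mass = 0.105 × 219,820 = 23,081.1 kg.
Burnout mass m_f = stage dry + payload = 23,081.1 + 8,080 = 31,161.1 kg.
v_e = Isp · g₀ = 419 × 9.81 = 4110.4 m/s.
Rocket equation: Δv = v_e · ln(227,900/31,161.1) = 4110.4 × ln(7.314) = 4110.4 × 1.9897 ≈ 8179 m/s.

Δv ≈ 8180 m/s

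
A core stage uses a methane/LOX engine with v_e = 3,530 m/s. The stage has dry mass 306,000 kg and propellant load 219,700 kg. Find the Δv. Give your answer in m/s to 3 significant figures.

m₀ = m_dry + m_prop = 306,000 + 219,700 = 525,700 kg.
Δv = v_e · ln(m₀/m_f) = 3530.0 × ln(1.718) = 3530.0 × 0.5411 ≈ 1910.2 m/s.

Δv ≈ 1910 m/s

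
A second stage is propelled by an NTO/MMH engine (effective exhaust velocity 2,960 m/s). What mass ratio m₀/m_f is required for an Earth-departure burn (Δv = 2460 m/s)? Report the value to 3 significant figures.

From the ideal rocket equation, m₀/m_f = exp(Δv / v_e) = exp(2460 / 2960.0) = exp(0.8311) = 2.2958.

mass ratio ≈ 2.30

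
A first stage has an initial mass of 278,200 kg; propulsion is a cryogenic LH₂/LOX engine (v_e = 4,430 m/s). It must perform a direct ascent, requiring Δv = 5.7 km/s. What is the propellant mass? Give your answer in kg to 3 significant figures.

propellant mass ≈ 201000 kg

m₀/m_f = exp(Δv / v_e) = exp(5700 / 4430.0) = exp(1.2867) = 3.6208.
m_f = 278,200 / 3.6208 = 76,833.8 kg, so propellant = m₀ − m_f = 278,200 − 76,833.8 = 201,366.2 kg.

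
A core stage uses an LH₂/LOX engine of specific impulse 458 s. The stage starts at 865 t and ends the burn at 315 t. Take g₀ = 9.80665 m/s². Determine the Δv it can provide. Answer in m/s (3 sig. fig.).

Δv ≈ 4540 m/s

v_e = Isp · g₀ = 458 × 9.80665 = 4491.4 m/s.
Using Δv = v_e ln(m₀/m_f): Δv = v_e · ln(m₀/m_f) = 4491.4 × ln(2.746) = 4491.4 × 1.0102 ≈ 4537.1 m/s.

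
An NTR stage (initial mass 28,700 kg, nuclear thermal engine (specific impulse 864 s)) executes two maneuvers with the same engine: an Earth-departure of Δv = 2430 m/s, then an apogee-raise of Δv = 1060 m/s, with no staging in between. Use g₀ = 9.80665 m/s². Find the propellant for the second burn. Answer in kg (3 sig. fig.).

v_e = Isp · g₀ = 864 × 9.80665 = 8472.9 m/s.
After the first burn: m = 28700 × exp(−2430/8472.9) = 28700 × 0.75067 = 21,544.2 kg.
After the second burn: m = 21,544.2 × exp(−1060/8472.9) = 21,544.2 × 0.88241 = 19,010.8 kg.
Second-burn propellant = 21,544.2 − 19,010.8 = 2,533.4 kg.

propellant for the second burn ≈ 2530 kg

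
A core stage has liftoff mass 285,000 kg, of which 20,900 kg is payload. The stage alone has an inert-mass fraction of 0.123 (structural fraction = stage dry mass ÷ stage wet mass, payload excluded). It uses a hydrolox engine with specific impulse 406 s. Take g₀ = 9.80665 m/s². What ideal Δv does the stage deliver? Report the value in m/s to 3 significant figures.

Stage wet mass = m₀ − payload = 285,000 − 20,900 = 264,100 kg.
Stage dry mass = ε × stage wet mass = 0.123 × 264,100 = 32,484.3 kg.
Burnout mass m_f = stage dry + payload = 32,484.3 + 20,900 = 53,384.3 kg.
v_e = Isp · g₀ = 406 × 9.80665 = 3981.5 m/s.
Δv = v_e · ln(285,000/53,384.3) = 3981.5 × ln(5.339) = 3981.5 × 1.6750 ≈ 6669 m/s.

Δv ≈ 6670 m/s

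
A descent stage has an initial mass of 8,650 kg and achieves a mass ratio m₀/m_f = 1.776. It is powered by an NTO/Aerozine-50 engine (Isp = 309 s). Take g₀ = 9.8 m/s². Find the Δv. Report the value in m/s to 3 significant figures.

Δv ≈ 1740 m/s

v_e = Isp · g₀ = 309 × 9.8 = 3028.2 m/s.
By the Tsiolkovsky rocket equation, Δv = v_e · ln(1.776) = 3028.2 × 0.5744 ≈ 1739.3 m/s.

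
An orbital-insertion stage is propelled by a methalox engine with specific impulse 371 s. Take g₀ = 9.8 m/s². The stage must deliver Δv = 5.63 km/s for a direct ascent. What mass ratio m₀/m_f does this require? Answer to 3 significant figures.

v_e = Isp · g₀ = 371 × 9.8 = 3635.8 m/s.
m₀/m_f = exp(Δv / v_e) = exp(5630 / 3635.8) = exp(1.5485) = 4.7044.

mass ratio ≈ 4.70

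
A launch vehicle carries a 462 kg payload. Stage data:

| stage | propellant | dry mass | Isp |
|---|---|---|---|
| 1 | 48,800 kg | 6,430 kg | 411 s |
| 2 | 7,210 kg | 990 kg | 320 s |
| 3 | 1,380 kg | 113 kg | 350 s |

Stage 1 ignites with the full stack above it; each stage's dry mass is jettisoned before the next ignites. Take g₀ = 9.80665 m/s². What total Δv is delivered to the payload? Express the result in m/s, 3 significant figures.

Δv ≈ 13600 m/s

Ignition mass of stage 1 = 48,800+6,430 + 7,210+990 + 1,380+113 + 462 = 65,385 kg.
Stage 1: m₀ = 65,385 kg, m_f = 65,385 − 48,800 = 16,585 kg; Δv = 411×9.80665×ln(3.942) = 4030.5×1.3718 ≈ 5529 m/s.
Stage 2: m₀ = 10,155 kg, m_f = 10,155 − 7,210 = 2,945 kg; Δv = 320×9.80665×ln(3.448) = 3138.1×1.2379 ≈ 3885 m/s.
Stage 3: m₀ = 1,955 kg, m_f = 1,955 − 1,380 = 575 kg; Δv = 350×9.80665×ln(3.4) = 3432.3×1.2238 ≈ 4200 m/s.
Total Δv = 5529 + 3885 + 4200 = 13614 m/s.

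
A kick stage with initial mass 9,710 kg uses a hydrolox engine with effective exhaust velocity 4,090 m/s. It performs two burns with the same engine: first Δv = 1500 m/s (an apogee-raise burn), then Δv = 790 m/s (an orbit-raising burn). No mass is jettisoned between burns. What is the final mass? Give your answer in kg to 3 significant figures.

final mass ≈ 5550 kg

After the first burn: m = 9710 × exp(−1500/4090.0) = 9710 × 0.69298 = 6,728.84 kg.
After the second burn: m = 6,728.84 × exp(−790/4090.0) = 6,728.84 × 0.82435 = 5,546.92 kg.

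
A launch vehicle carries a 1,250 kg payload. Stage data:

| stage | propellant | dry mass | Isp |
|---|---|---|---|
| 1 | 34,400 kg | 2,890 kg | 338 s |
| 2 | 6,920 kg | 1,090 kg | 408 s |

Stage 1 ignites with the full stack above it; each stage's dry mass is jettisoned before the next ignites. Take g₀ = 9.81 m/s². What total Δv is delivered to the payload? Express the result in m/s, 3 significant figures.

Δv ≈ 9960 m/s

Ignition mass of stage 1 = 34,400+2,890 + 6,920+1,090 + 1,250 = 46,550 kg.
Stage 1: m₀ = 46,550 kg, m_f = 46,550 − 34,400 = 12,150 kg; Δv = 338×9.81×ln(3.831) = 3315.8×1.3432 ≈ 4454 m/s.
Stage 2: m₀ = 9,260 kg, m_f = 9,260 − 6,920 = 2,340 kg; Δv = 408×9.81×ln(3.957) = 4002.5×1.3756 ≈ 5506 m/s.
Total Δv = 4454 + 5506 = 9960 m/s.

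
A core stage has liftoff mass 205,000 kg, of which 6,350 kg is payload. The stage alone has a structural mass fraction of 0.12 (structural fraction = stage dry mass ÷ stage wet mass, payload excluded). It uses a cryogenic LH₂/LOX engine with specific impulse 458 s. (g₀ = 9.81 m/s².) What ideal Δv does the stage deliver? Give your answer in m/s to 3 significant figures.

Stage wet mass = m₀ − payload = 205,000 − 6,350 = 198,650 kg.
Stage dry mass = ε × stage wet mass = 0.12 × 198,650 = 23,838 kg.
Burnout mass m_f = stage dry + payload = 23,838 + 6,350 = 30,188 kg.
v_e = Isp · g₀ = 458 × 9.81 = 4493.0 m/s.
By the Tsiolkovsky rocket equation, Δv = v_e · ln(205,000/30,188) = 4493.0 × ln(6.791) = 4493.0 × 1.9156 ≈ 8607 m/s.

Δv ≈ 8610 m/s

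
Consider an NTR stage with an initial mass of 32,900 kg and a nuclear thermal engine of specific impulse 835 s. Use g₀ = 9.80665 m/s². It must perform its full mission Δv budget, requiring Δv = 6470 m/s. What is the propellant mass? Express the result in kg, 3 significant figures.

propellant mass ≈ 18000 kg

v_e = Isp · g₀ = 835 × 9.80665 = 8188.6 m/s.
Rocket equation: m₀/m_f = exp(Δv / v_e) = exp(6470 / 8188.6) = exp(0.7901) = 2.2037.
m_f = 32,900 / 2.2037 = 14,929.4 kg, so propellant = m₀ − m_f = 32,900 − 14,929.4 = 17,970.6 kg.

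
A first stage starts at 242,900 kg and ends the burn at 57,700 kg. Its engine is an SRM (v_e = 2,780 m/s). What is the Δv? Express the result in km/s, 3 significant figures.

Rocket equation: Δv = v_e · ln(m₀/m_f) = 2780.0 × ln(4.21) = 2780.0 × 1.4374 ≈ 3996.0 m/s.

Δv ≈ 4.00 km/s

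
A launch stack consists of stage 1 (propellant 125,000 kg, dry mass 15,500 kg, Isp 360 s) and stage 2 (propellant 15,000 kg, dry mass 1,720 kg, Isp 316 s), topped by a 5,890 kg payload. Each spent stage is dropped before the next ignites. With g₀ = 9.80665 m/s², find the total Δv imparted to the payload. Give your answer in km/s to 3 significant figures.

Ignition mass of stage 1 = 125,000+15,500 + 15,000+1,720 + 5,890 = 163,110 kg.
Stage 1: m₀ = 163,110 kg, m_f = 163,110 − 125,000 = 38,110 kg; Δv = 360×9.80665×ln(4.28) = 3530.4×1.4539 ≈ 5133 m/s.
Stage 2: m₀ = 22,610 kg, m_f = 22,610 − 15,000 = 7,610 kg; Δv = 316×9.80665×ln(2.971) = 3098.9×1.0889 ≈ 3374 m/s.
Total Δv = 5133 + 3374 = 8507 m/s.

Δv ≈ 8.51 km/s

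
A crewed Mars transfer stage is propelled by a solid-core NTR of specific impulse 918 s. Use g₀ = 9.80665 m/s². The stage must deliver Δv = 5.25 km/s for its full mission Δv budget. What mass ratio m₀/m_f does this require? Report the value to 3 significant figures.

mass ratio ≈ 1.79

v_e = Isp · g₀ = 918 × 9.80665 = 9002.5 m/s.
Using Δv = v_e ln(m₀/m_f): m₀/m_f = exp(Δv / v_e) = exp(5250 / 9002.5) = exp(0.5832) = 1.7917.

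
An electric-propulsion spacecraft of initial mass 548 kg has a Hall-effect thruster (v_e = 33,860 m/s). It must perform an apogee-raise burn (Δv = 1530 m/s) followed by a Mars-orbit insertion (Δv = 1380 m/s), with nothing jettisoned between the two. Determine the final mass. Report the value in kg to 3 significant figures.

final mass ≈ 503 kg

After the first burn: m = 548 × exp(−1530/33860.0) = 548 × 0.95582 = 523.789 kg.
After the second burn: m = 523.789 × exp(−1380/33860.0) = 523.789 × 0.96006 = 502.869 kg.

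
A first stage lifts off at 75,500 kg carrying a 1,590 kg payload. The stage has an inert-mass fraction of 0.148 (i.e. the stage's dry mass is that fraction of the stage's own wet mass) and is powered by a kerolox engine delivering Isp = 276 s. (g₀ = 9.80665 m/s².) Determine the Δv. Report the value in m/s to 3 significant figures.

Stage wet mass = m₀ − payload = 75,500 − 1,590 = 73,910 kg.
Stage dry mass = ε × stage wet mass = 0.148 × 73,910 = 10,938.7 kg.
Burnout mass m_f = stage dry + payload = 10,938.7 + 1,590 = 12,528.7 kg.
v_e = Isp · g₀ = 276 × 9.80665 = 2706.6 m/s.
Rocket equation: Δv = v_e · ln(75,500/12,528.7) = 2706.6 × ln(6.026) = 2706.6 × 1.7961 ≈ 4861 m/s.

Δv ≈ 4860 m/s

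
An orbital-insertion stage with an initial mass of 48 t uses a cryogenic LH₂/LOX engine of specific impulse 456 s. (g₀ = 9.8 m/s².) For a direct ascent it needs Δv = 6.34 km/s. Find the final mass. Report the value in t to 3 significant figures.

v_e = Isp · g₀ = 456 × 9.8 = 4468.8 m/s.
By the Tsiolkovsky rocket equation, m₀/m_f = exp(Δv / v_e) = exp(6340 / 4468.8) = exp(1.4187) = 4.1319.
m_f = m₀ / 4.1319 = 48 / 4.1319 = 11.6169 t.

final mass ≈ 11.6 t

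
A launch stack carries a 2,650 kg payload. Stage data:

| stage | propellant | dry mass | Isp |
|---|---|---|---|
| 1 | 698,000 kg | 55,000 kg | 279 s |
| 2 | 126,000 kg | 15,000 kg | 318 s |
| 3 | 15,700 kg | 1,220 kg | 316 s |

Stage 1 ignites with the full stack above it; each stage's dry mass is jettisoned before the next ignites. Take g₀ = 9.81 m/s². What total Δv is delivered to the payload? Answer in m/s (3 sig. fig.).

Ignition mass of stage 1 = 698,000+55,000 + 126,000+15,000 + 15,700+1,220 + 2,650 = 913,570 kg.
Stage 1: m₀ = 913,570 kg, m_f = 913,570 − 698,000 = 215,570 kg; Δv = 279×9.81×ln(4.238) = 2737.0×1.4441 ≈ 3952 m/s.
Stage 2: m₀ = 160,570 kg, m_f = 160,570 − 126,000 = 34,570 kg; Δv = 318×9.81×ln(4.645) = 3119.6×1.5357 ≈ 4791 m/s.
Stage 3: m₀ = 19,570 kg, m_f = 19,570 − 15,700 = 3,870 kg; Δv = 316×9.81×ln(5.057) = 3100.0×1.6207 ≈ 5024 m/s.
Total Δv = 3952 + 4791 + 5024 = 13767 m/s.

Δv ≈ 13800 m/s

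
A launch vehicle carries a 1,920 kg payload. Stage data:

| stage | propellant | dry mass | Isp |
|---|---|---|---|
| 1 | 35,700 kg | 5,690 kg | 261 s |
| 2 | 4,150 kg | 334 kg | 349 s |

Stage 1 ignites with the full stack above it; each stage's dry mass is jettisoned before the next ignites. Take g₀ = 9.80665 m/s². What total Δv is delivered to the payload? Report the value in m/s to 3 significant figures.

Ignition mass of stage 1 = 35,700+5,690 + 4,150+334 + 1,920 = 47,794 kg.
Stage 1: m₀ = 47,794 kg, m_f = 47,794 − 35,700 = 12,094 kg; Δv = 261×9.80665×ln(3.952) = 2559.5×1.3742 ≈ 3517 m/s.
Stage 2: m₀ = 6,404 kg, m_f = 6,404 − 4,150 = 2,254 kg; Δv = 349×9.80665×ln(2.841) = 3422.5×1.0442 ≈ 3574 m/s.
Total Δv = 3517 + 3574 = 7091 m/s.

Δv ≈ 7090 m/s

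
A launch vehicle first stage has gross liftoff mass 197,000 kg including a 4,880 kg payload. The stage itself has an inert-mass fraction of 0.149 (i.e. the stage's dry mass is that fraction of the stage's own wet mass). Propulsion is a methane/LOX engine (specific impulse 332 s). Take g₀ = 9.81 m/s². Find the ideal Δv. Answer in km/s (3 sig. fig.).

Δv ≈ 5.77 km/s

Stage wet mass = m₀ − payload = 197,000 − 4,880 = 192,120 kg.
Stage dry mass = ε × stage wet mass = 0.149 × 192,120 = 28,625.9 kg.
Burnout mass m_f = stage dry + payload = 28,625.9 + 4,880 = 33,505.9 kg.
v_e = Isp · g₀ = 332 × 9.81 = 3256.9 m/s.
Δv = v_e · ln(197,000/33,505.9) = 3256.9 × ln(5.88) = 3256.9 × 1.7715 ≈ 5770 m/s.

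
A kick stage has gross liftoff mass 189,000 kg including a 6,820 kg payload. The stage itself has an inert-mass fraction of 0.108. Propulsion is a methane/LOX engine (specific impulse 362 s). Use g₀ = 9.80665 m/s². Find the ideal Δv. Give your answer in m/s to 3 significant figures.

Stage wet mass = m₀ − payload = 189,000 − 6,820 = 182,180 kg.
Stage dry mass = ε × stage wet mass = 0.108 × 182,180 = 19,675.4 kg.
Burnout mass m_f = stage dry + payload = 19,675.4 + 6,820 = 26,495.4 kg.
v_e = Isp · g₀ = 362 × 9.80665 = 3550.0 m/s.
Rocket equation: Δv = v_e · ln(189,000/26,495.4) = 3550.0 × ln(7.133) = 3550.0 × 1.9648 ≈ 6975 m/s.

Δv ≈ 6970 m/s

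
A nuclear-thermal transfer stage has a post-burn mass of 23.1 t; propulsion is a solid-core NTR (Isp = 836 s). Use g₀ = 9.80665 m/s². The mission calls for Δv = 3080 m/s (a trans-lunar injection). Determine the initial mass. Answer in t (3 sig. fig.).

v_e = Isp · g₀ = 836 × 9.80665 = 8198.4 m/s.
By the Tsiolkovsky rocket equation, m₀/m_f = exp(Δv / v_e) = exp(3080 / 8198.4) = exp(0.3757) = 1.4560.
m₀ = m_f × 1.4560 = 23.1 × 1.4560 = 33.6336 t.

initial mass ≈ 33.6 t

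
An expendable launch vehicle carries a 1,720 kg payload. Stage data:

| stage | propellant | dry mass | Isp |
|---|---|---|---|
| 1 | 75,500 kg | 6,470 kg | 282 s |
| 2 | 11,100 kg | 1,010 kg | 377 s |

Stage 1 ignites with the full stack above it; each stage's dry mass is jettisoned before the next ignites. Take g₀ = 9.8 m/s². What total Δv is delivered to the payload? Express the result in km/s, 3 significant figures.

Ignition mass of stage 1 = 75,500+6,470 + 11,100+1,010 + 1,720 = 95,800 kg.
Stage 1: m₀ = 95,800 kg, m_f = 95,800 − 75,500 = 20,300 kg; Δv = 282×9.8×ln(4.719) = 2763.6×1.5516 ≈ 4288 m/s.
Stage 2: m₀ = 13,830 kg, m_f = 13,830 − 11,100 = 2,730 kg; Δv = 377×9.8×ln(5.066) = 3694.6×1.6225 ≈ 5995 m/s.
Total Δv = 4288 + 5995 = 10283 m/s.

Δv ≈ 10.3 km/s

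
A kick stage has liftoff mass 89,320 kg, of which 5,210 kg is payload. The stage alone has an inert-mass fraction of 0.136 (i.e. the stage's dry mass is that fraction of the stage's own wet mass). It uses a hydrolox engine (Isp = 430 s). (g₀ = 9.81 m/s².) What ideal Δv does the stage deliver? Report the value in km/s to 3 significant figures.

Stage wet mass = m₀ − payload = 89,320 − 5,210 = 84,110 kg.
Stage dry mass = ε × stage wet mass = 0.136 × 84,110 = 11,439 kg.
Burnout mass m_f = stage dry + payload = 11,439 + 5,210 = 16,649 kg.
v_e = Isp · g₀ = 430 × 9.81 = 4218.3 m/s.
Using Δv = v_e ln(m₀/m_f): Δv = v_e · ln(89,320/16,649) = 4218.3 × ln(5.365) = 4218.3 × 1.6799 ≈ 7086 m/s.

Δv ≈ 7.09 km/s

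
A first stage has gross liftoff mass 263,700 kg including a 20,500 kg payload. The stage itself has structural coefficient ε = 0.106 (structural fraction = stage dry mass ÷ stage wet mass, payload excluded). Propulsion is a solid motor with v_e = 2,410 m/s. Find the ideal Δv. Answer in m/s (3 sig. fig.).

Δv ≈ 4190 m/s

Stage wet mass = m₀ − payload = 263,700 − 20,500 = 243,200 kg.
Stage dry mass = ε × stage wet mass = 0.106 × 243,200 = 25,779.2 kg.
Burnout mass m_f = stage dry + payload = 25,779.2 + 20,500 = 46,279.2 kg.
By the Tsiolkovsky rocket equation, Δv = v_e · ln(263,700/46,279.2) = 2410.0 × ln(5.698) = 2410.0 × 1.7401 ≈ 4194 m/s.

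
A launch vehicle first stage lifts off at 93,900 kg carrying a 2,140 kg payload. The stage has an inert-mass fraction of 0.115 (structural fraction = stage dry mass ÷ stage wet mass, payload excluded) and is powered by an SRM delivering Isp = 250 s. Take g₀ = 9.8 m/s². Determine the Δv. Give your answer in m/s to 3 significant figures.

Δv ≈ 4900 m/s

Stage wet mass = m₀ − payload = 93,900 − 2,140 = 91,760 kg.
Stage dry mass = ε × stage wet mass = 0.115 × 91,760 = 10,552.4 kg.
Burnout mass m_f = stage dry + payload = 10,552.4 + 2,140 = 12,692.4 kg.
v_e = Isp · g₀ = 250 × 9.8 = 2450.0 m/s.
Δv = v_e · ln(93,900/12,692.4) = 2450.0 × ln(7.398) = 2450.0 × 2.0012 ≈ 4903 m/s.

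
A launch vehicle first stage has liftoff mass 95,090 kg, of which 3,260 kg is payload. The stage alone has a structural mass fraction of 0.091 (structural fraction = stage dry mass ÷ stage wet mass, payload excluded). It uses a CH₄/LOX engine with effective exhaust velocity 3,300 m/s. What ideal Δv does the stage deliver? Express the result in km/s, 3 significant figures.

Stage wet mass = m₀ − payload = 95,090 − 3,260 = 91,830 kg.
Stage dry mass = ε × stage wet mass = 0.091 × 91,830 = 8,356.53 kg.
Burnout mass m_f = stage dry + payload = 8,356.53 + 3,260 = 11,616.53 kg.
Δv = v_e · ln(95,090/11,616.53) = 3300.0 × ln(8.186) = 3300.0 × 2.1024 ≈ 6938 m/s.

Δv ≈ 6.94 km/s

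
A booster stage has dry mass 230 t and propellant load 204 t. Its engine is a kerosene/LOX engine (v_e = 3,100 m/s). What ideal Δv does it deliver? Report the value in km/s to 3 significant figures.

Δv ≈ 1.97 km/s

m₀ = m_dry + m_prop = 230 + 204 = 434 t.
From the ideal rocket equation, Δv = v_e · ln(m₀/m_f) = 3100.0 × ln(1.887) = 3100.0 × 0.6350 ≈ 1968.4 m/s.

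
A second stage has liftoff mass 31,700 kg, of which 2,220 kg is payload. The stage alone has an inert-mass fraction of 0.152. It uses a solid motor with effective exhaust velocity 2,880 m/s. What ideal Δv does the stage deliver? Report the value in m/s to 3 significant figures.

Δv ≈ 4480 m/s

Stage wet mass = m₀ − payload = 31,700 − 2,220 = 29,480 kg.
Stage dry mass = ε × stage wet mass = 0.152 × 29,480 = 4,480.96 kg.
Burnout mass m_f = stage dry + payload = 4,480.96 + 2,220 = 6,700.96 kg.
Rocket equation: Δv = v_e · ln(31,700/6,700.96) = 2880.0 × ln(4.731) = 2880.0 × 1.5541 ≈ 4476 m/s.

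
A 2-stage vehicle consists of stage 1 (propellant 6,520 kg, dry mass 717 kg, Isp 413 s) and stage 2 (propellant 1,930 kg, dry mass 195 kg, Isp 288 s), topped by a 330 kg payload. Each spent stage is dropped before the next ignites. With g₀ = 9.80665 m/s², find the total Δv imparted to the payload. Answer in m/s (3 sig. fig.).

Δv ≈ 8880 m/s

Ignition mass of stage 1 = 6,520+717 + 1,930+195 + 330 = 9,692 kg.
Stage 1: m₀ = 9,692 kg, m_f = 9,692 − 6,520 = 3,172 kg; Δv = 413×9.80665×ln(3.055) = 4050.1×1.1169 ≈ 4524 m/s.
Stage 2: m₀ = 2,455 kg, m_f = 2,455 − 1,930 = 525 kg; Δv = 288×9.80665×ln(4.676) = 2824.3×1.5425 ≈ 4356 m/s.
Total Δv = 4524 + 4356 = 8880 m/s.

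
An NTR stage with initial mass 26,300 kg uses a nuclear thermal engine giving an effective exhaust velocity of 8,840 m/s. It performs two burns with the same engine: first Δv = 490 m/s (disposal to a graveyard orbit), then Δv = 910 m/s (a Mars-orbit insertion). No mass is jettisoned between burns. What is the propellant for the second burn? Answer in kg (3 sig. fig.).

propellant for the second burn ≈ 2430 kg

After the first burn: m = 26300 × exp(−490/8840.0) = 26300 × 0.94608 = 24,881.9 kg.
After the second burn: m = 24,881.9 × exp(−910/8840.0) = 24,881.9 × 0.90218 = 22,448 kg.
Second-burn propellant = 24,881.9 − 22,448 = 2,433.9 kg.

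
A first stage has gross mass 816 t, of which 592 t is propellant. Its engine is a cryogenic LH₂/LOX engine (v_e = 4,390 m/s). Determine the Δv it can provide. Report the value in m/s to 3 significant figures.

m_f = m₀ − m_prop = 816 − 592 = 224 t.
Δv = v_e · ln(m₀/m_f) = 4390.0 × ln(3.643) = 4390.0 × 1.2928 ≈ 5675.3 m/s.

Δv ≈ 5680 m/s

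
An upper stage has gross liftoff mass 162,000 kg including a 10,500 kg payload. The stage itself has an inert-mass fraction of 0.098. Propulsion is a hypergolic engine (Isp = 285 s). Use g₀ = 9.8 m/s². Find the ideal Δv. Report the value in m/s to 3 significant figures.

Δv ≈ 5180 m/s

Stage wet mass = m₀ − payload = 162,000 − 10,500 = 151,500 kg.
Stage dry mass = ε × stage wet mass = 0.098 × 151,500 = 14,847 kg.
Burnout mass m_f = stage dry + payload = 14,847 + 10,500 = 25,347 kg.
v_e = Isp · g₀ = 285 × 9.8 = 2793.0 m/s.
Δv = v_e · ln(162,000/25,347) = 2793.0 × ln(6.391) = 2793.0 × 1.8549 ≈ 5181 m/s.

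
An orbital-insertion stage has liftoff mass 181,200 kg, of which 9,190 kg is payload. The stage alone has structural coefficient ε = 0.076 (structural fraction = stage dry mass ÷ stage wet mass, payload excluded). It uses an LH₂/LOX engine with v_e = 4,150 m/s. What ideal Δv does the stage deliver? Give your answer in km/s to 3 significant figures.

Δv ≈ 8.70 km/s

Stage wet mass = m₀ − payload = 181,200 − 9,190 = 172,010 kg.
Stage dry mass = ε × stage wet mass = 0.076 × 172,010 = 13,072.8 kg.
Burnout mass m_f = stage dry + payload = 13,072.8 + 9,190 = 22,262.8 kg.
Δv = v_e · ln(181,200/22,262.8) = 4150.0 × ln(8.139) = 4150.0 × 2.0967 ≈ 8701 m/s.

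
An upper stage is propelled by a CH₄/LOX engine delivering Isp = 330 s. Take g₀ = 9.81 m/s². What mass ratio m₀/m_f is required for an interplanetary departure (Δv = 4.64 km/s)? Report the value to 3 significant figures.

v_e = Isp · g₀ = 330 × 9.81 = 3237.3 m/s.
m₀/m_f = exp(Δv / v_e) = exp(4640 / 3237.3) = exp(1.4333) = 4.1925.

mass ratio ≈ 4.19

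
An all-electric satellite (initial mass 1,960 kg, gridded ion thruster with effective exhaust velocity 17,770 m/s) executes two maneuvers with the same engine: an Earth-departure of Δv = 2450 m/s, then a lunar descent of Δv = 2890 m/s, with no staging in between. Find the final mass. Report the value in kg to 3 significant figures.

After the first burn: m = 1960 × exp(−2450/17770.0) = 1960 × 0.87121 = 1,707.57 kg.
After the second burn: m = 1,707.57 × exp(−2890/17770.0) = 1,707.57 × 0.84990 = 1,451.26 kg.

final mass ≈ 1450 kg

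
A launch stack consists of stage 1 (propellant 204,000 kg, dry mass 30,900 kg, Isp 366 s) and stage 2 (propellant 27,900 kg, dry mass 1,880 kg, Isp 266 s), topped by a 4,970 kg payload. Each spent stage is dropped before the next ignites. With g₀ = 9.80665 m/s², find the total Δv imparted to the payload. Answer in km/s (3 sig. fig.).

Δv ≈ 9.31 km/s

Ignition mass of stage 1 = 204,000+30,900 + 27,900+1,880 + 4,970 = 269,650 kg.
Stage 1: m₀ = 269,650 kg, m_f = 269,650 − 204,000 = 65,650 kg; Δv = 366×9.80665×ln(4.107) = 3589.2×1.4128 ≈ 5071 m/s.
Stage 2: m₀ = 34,750 kg, m_f = 34,750 − 27,900 = 6,850 kg; Δv = 266×9.80665×ln(5.073) = 2608.6×1.6239 ≈ 4236 m/s.
Total Δv = 5071 + 4236 = 9307 m/s.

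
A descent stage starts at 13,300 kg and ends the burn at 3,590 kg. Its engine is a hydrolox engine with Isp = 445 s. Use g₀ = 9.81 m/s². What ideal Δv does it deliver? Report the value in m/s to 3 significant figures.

v_e = Isp · g₀ = 445 × 9.81 = 4365.4 m/s.
Δv = v_e · ln(m₀/m_f) = 4365.4 × ln(3.705) = 4365.4 × 1.3096 ≈ 5717.0 m/s.

Δv ≈ 5720 m/s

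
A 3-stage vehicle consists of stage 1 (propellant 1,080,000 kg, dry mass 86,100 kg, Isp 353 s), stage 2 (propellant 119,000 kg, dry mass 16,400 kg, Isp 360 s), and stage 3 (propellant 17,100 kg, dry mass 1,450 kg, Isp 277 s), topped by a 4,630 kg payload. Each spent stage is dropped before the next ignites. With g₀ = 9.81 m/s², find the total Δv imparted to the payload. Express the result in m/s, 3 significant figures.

Ignition mass of stage 1 = 1,080,000+86,100 + 119,000+16,400 + 17,100+1,450 + 4,630 = 1,324,680 kg.
Stage 1: m₀ = 1,324,680 kg, m_f = 1,324,680 − 1,080,000 = 244,680 kg; Δv = 353×9.81×ln(5.414) = 3462.9×1.6890 ≈ 5849 m/s.
Stage 2: m₀ = 158,580 kg, m_f = 158,580 − 119,000 = 39,580 kg; Δv = 360×9.81×ln(4.007) = 3531.6×1.3879 ≈ 4902 m/s.
Stage 3: m₀ = 23,180 kg, m_f = 23,180 − 17,100 = 6,080 kg; Δv = 277×9.81×ln(3.812) = 2717.4×1.3383 ≈ 3637 m/s.
Total Δv = 5849 + 4902 + 3637 = 14388 m/s.

Δv ≈ 14400 m/s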